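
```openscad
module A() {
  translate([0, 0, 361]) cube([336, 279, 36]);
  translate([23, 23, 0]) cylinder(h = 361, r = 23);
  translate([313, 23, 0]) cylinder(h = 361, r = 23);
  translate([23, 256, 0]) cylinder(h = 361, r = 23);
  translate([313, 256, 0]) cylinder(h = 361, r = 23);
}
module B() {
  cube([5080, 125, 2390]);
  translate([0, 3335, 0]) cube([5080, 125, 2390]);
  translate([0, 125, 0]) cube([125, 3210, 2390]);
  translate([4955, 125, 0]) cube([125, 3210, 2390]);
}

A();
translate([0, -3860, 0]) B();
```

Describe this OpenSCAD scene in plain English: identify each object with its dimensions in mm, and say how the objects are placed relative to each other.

A is a four-legged stool. The seat is 336×279 mm, 36 mm thick, top at z = 397 mm. It stands on four round legs, each 46 mm in diameter, from z = 0 to the seat underside, each leg's axis is inset half a diameter from the nearest pair of seat edges (so the leg's bounding box is flush with the corner).

B is a box-shaped house frame (walls only): outside footprint 5080×3460 mm, wall height 2390 mm, wall thickness 125 mm. The two y-facing walls run the full x-width; the two x-facing walls fit between the inner faces of the y-facing walls.

The house frame is on the floor beside the stool on its −y side.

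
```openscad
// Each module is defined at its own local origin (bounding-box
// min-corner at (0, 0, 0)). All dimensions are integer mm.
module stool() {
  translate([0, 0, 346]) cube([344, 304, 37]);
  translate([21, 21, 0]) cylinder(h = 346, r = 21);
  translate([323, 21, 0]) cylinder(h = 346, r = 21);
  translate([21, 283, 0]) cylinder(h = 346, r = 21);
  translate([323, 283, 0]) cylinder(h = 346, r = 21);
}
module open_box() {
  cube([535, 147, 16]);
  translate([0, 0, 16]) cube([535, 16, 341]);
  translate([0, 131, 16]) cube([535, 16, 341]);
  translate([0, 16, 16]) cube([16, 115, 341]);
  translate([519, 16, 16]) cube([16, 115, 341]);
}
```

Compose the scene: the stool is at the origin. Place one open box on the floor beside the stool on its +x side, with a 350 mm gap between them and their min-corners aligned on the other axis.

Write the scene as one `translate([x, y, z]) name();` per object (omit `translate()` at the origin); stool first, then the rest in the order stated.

stool();
translate([694, 0, 0]) open_box();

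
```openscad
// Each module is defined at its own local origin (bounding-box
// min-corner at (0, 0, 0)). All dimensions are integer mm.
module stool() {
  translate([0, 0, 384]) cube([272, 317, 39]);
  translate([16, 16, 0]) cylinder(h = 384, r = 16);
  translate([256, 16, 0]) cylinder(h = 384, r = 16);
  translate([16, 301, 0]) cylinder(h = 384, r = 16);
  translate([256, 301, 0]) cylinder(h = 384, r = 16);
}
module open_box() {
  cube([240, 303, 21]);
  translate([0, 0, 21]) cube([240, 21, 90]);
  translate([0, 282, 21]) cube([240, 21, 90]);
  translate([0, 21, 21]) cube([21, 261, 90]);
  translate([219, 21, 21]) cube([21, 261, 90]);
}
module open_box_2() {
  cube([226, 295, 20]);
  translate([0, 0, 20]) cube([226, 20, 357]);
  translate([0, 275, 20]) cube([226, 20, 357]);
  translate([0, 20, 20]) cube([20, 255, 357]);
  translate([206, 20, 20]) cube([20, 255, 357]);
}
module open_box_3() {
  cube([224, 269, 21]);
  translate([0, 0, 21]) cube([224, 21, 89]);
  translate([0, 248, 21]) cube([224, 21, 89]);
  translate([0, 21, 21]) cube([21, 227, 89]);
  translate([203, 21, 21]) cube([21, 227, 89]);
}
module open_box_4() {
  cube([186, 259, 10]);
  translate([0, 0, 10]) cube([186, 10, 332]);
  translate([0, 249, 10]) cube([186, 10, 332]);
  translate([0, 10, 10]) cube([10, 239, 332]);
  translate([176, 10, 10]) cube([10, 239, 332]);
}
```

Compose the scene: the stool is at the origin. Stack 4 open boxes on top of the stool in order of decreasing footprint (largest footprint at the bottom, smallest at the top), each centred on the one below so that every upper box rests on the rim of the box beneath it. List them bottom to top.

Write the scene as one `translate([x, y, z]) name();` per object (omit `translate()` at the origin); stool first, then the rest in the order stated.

stool();
translate([16, 7, 423]) open_box();
translate([23, 11, 534]) open_box_2();
translate([24, 24, 911]) open_box_3();
translate([43, 29, 1021]) open_box_4();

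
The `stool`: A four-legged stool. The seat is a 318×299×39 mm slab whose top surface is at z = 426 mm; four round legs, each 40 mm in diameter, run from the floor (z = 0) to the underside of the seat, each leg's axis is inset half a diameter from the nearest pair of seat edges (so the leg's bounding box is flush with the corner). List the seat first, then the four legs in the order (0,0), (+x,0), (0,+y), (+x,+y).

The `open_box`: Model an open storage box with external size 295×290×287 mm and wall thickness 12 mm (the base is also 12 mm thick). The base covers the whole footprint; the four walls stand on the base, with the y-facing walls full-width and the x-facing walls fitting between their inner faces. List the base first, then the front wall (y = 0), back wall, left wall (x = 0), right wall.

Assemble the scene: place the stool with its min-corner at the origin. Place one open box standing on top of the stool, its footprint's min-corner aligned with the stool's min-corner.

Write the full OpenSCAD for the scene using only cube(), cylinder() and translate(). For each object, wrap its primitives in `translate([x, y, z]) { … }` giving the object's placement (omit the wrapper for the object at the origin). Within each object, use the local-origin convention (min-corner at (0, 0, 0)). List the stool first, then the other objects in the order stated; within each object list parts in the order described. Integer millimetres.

translate([0, 0, 387]) cube([318, 299, 39]);
translate([20, 20, 0]) cylinder(h = 387, r = 20);
translate([298, 20, 0]) cylinder(h = 387, r = 20);
translate([20, 279, 0]) cylinder(h = 387, r = 20);
translate([298, 279, 0]) cylinder(h = 387, r = 20);
translate([0, 0, 426]) {
  cube([295, 290, 12]);
  translate([0, 0, 12]) cube([295, 12, 275]);
  translate([0, 278, 12]) cube([295, 12, 275]);
  translate([0, 12, 12]) cube([12, 266, 275]);
  translate([283, 12, 12]) cube([12, 266, 275]);
}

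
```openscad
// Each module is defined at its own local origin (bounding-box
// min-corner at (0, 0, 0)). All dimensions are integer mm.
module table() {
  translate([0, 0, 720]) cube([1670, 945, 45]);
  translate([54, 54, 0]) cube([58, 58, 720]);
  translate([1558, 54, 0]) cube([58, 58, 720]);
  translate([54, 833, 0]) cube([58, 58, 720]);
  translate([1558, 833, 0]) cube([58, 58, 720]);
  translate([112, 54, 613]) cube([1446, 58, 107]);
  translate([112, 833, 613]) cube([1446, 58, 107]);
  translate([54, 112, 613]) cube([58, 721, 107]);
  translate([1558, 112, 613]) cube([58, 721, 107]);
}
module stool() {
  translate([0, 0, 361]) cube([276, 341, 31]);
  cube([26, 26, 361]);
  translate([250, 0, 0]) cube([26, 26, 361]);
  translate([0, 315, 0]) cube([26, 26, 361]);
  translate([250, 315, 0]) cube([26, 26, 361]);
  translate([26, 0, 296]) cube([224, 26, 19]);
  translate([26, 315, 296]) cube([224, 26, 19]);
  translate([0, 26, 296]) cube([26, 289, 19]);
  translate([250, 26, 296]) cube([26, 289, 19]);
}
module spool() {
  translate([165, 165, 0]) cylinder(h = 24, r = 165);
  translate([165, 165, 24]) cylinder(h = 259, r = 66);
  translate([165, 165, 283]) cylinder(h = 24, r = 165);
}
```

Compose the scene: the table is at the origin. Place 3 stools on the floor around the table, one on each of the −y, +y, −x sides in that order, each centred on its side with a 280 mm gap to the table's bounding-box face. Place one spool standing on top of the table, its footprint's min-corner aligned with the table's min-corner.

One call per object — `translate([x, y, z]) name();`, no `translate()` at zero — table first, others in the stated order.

table();
translate([697, -621, 0]) stool();
translate([697, 1225, 0]) stool();
translate([-556, 302, 0]) stool();
translate([0, 0, 765]) spool();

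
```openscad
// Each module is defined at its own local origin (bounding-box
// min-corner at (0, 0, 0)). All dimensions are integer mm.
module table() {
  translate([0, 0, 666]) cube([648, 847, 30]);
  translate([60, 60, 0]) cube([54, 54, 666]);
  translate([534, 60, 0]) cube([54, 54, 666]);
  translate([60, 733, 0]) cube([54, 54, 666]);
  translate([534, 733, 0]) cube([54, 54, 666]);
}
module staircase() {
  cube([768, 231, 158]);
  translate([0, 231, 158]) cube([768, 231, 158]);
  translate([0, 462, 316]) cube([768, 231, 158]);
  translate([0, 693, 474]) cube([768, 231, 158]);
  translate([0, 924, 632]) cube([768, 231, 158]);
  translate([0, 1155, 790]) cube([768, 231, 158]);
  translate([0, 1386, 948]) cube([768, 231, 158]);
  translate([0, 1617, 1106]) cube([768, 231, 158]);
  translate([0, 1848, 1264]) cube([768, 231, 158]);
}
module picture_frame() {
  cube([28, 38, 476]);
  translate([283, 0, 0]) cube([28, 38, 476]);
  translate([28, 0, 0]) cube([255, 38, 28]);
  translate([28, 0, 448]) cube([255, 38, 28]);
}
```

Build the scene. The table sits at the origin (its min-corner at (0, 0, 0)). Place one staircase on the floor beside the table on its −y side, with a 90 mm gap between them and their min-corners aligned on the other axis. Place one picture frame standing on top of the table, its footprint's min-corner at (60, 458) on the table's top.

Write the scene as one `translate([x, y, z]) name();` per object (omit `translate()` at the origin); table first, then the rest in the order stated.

table();
translate([0, -2169, 0]) staircase();
translate([60, 458, 696]) picture_frame();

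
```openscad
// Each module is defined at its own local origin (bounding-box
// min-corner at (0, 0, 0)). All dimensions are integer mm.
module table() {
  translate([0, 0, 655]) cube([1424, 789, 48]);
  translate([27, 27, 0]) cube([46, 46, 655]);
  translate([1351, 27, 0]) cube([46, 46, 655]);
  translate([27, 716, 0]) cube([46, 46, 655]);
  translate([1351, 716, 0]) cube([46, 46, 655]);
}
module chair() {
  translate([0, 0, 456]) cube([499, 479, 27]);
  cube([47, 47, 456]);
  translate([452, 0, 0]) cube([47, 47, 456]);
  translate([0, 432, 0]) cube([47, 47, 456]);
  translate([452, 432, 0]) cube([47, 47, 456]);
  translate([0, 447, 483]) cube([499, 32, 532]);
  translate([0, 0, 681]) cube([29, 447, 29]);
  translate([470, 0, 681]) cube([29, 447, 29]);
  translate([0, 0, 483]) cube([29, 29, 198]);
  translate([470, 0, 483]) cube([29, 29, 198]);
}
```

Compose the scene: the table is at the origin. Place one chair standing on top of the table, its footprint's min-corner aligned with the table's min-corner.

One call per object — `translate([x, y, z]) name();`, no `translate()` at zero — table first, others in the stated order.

table();
translate([0, 0, 703]) chair();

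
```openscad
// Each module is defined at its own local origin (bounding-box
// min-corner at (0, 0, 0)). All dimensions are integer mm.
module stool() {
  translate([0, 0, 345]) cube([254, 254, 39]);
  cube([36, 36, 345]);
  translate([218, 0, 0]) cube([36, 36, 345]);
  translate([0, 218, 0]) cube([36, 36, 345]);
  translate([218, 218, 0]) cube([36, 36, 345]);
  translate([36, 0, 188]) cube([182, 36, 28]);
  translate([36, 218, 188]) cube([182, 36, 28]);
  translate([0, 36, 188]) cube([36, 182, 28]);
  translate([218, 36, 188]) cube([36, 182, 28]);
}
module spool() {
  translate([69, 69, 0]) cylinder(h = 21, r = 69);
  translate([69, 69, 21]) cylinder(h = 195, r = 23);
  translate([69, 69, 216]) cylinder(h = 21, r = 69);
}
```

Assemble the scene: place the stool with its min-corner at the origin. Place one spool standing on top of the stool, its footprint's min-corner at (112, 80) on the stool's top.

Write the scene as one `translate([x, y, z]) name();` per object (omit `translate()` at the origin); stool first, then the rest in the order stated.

stool();
translate([112, 80, 384]) spool();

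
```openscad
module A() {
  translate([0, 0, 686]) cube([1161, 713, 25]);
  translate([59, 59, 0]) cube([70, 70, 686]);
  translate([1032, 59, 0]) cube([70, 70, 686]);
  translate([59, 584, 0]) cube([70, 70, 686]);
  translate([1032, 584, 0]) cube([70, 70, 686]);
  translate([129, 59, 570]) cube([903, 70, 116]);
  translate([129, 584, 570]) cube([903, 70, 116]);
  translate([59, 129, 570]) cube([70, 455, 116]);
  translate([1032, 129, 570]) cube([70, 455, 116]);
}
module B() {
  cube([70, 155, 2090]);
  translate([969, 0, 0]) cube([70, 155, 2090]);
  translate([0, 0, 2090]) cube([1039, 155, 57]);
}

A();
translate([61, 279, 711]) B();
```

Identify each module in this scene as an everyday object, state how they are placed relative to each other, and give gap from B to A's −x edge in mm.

The door frame's min-x is at 61; the table's min-x is 0; gap = 61 mm.

A is a table. B is a door frame. The door frame is on top of the table, centred. The gap from the door frame to the table's −x edge is 61 mm.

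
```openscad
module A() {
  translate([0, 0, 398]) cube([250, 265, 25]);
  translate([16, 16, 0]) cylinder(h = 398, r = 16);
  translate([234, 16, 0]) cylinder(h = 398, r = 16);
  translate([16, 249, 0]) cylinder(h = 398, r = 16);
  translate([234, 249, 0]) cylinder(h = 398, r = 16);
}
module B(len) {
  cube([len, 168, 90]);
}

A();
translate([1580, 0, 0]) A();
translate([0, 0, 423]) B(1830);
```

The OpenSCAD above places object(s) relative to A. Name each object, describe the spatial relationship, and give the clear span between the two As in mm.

A is a stool. B is a beam. A beam spans the tops of two stools. The clear span between the two stools is 1330 mm.

Second stool starts at x = 1580; first ends at x = 250; clear span = 1580 − 250 = 1330 mm.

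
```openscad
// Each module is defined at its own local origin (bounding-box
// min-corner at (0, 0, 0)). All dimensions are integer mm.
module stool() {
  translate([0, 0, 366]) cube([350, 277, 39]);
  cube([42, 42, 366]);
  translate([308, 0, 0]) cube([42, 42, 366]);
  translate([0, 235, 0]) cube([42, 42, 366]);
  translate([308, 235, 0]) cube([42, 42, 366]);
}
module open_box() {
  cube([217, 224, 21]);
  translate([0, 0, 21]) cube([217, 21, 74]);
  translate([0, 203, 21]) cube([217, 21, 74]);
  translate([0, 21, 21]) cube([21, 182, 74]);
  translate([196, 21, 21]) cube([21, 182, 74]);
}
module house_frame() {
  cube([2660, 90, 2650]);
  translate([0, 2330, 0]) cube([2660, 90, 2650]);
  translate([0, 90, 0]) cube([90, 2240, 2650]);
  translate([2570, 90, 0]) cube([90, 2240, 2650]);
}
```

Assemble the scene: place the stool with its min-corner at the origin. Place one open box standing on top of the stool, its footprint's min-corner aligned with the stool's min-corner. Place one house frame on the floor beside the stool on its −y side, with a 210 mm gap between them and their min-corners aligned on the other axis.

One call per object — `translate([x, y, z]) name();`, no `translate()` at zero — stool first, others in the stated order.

stool();
translate([0, 0, 405]) open_box();
translate([0, -2630, 0]) house_frame();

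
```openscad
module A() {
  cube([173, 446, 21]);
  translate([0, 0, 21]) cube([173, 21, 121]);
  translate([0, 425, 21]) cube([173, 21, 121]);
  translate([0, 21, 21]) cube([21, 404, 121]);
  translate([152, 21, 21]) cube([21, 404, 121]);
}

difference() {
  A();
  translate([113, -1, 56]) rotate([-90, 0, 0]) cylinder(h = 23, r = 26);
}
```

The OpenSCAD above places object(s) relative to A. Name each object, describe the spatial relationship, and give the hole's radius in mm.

The subtracted cylinder has r = 26 mm.

A is an open box. The open box has a circular hole through its front wall. The hole's radius is 26 mm.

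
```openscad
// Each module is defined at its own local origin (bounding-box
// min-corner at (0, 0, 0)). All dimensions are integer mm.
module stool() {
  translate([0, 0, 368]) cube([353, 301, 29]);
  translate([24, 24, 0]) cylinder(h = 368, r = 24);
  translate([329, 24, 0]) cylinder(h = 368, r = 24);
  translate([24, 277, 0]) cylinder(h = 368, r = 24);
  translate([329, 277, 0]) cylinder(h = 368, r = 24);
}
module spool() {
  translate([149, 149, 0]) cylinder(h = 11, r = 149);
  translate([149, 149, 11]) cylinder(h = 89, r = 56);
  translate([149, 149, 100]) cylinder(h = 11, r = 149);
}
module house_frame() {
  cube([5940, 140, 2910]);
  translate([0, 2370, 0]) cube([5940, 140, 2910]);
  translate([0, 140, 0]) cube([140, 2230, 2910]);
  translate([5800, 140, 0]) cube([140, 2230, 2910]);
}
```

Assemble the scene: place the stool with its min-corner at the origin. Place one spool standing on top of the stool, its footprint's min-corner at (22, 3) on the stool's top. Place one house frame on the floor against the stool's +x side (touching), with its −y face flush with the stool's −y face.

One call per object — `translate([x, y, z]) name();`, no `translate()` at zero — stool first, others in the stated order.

stool();
translate([22, 3, 397]) spool();
translate([353, 0, 0]) house_frame();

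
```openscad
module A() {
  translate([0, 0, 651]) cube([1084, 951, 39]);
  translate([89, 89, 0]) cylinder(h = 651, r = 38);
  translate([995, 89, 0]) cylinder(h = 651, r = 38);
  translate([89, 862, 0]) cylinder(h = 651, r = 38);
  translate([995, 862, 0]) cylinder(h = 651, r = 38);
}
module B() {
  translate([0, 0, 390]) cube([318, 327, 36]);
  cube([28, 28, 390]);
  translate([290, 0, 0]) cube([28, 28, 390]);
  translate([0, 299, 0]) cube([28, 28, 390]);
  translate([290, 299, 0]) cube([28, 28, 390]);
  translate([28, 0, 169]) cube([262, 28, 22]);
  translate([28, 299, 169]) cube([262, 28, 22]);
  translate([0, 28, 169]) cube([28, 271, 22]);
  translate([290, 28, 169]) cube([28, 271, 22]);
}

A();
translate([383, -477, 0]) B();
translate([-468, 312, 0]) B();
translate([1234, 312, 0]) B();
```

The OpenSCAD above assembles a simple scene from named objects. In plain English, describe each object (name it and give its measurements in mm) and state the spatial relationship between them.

A is a table with a 1084×951 mm rectangular top, 39 mm thick, top surface at z = 690 mm, supported by four round legs of 76 mm diameter, each leg's bounding box inset 51 mm from the nearest pair of top edges, running from the floor.

B is a four-legged stool. The seat is a 318×327×36 mm slab whose top surface is at z = 426 mm; four square legs, each 28×28 mm in cross-section, run from the floor (z = 0) to the underside of the seat, each flush with a corner of the seat. Four stretchers, 28 mm wide and 22 mm tall, connect adjacent legs with their undersides at z = 169 mm, each running between the inner faces of the legs it joins and aligned with the legs' outer faces on the other axis.

Three stools sit around the table at the −y, −x, +x sides.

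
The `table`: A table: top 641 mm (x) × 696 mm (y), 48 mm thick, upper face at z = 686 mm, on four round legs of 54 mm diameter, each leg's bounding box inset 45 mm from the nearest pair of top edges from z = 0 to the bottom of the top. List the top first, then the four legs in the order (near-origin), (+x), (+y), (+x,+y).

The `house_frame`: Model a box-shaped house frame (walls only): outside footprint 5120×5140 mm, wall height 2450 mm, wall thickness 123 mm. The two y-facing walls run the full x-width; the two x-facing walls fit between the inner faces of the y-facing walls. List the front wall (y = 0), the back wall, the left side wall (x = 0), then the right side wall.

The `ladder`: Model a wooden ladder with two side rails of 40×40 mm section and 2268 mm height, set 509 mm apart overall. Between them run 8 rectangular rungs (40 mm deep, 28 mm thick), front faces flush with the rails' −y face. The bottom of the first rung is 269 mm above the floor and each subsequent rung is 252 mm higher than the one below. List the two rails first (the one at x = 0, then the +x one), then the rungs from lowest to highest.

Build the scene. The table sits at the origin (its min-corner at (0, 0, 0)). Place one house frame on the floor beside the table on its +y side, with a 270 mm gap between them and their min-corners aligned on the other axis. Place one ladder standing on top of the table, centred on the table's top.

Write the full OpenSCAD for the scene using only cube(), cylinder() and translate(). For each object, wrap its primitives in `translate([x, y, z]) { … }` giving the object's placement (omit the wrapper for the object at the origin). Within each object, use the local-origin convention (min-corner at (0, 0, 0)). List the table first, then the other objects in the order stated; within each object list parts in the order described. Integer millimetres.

translate([0, 0, 638]) cube([641, 696, 48]);
translate([72, 72, 0]) cylinder(h = 638, r = 27);
translate([569, 72, 0]) cylinder(h = 638, r = 27);
translate([72, 624, 0]) cylinder(h = 638, r = 27);
translate([569, 624, 0]) cylinder(h = 638, r = 27);
translate([0, 966, 0]) {
  cube([5120, 123, 2450]);
  translate([0, 5017, 0]) cube([5120, 123, 2450]);
  translate([0, 123, 0]) cube([123, 4894, 2450]);
  translate([4997, 123, 0]) cube([123, 4894, 2450]);
}
translate([66, 328, 686]) {
  cube([40, 40, 2268]);
  translate([469, 0, 0]) cube([40, 40, 2268]);
  translate([40, 0, 269]) cube([429, 40, 28]);
  translate([40, 0, 521]) cube([429, 40, 28]);
  translate([40, 0, 773]) cube([429, 40, 28]);
  translate([40, 0, 1025]) cube([429, 40, 28]);
  translate([40, 0, 1277]) cube([429, 40, 28]);
  translate([40, 0, 1529]) cube([429, 40, 28]);
  translate([40, 0, 1781]) cube([429, 40, 28]);
  translate([40, 0, 2033]) cube([429, 40, 28]);
}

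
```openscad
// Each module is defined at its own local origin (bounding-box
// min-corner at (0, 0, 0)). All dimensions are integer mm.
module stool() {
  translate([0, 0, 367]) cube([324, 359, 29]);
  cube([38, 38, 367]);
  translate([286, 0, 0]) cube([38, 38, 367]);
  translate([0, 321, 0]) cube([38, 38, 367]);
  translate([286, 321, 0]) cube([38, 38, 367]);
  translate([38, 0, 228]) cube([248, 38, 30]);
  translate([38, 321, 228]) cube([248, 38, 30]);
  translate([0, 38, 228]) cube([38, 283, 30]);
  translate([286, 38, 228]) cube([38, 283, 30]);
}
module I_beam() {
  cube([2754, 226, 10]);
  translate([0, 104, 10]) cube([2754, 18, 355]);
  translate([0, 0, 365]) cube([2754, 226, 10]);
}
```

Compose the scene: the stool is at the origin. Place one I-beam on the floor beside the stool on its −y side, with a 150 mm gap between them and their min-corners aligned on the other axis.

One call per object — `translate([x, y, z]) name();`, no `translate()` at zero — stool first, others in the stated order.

stool();
translate([0, -376, 0]) I_beam();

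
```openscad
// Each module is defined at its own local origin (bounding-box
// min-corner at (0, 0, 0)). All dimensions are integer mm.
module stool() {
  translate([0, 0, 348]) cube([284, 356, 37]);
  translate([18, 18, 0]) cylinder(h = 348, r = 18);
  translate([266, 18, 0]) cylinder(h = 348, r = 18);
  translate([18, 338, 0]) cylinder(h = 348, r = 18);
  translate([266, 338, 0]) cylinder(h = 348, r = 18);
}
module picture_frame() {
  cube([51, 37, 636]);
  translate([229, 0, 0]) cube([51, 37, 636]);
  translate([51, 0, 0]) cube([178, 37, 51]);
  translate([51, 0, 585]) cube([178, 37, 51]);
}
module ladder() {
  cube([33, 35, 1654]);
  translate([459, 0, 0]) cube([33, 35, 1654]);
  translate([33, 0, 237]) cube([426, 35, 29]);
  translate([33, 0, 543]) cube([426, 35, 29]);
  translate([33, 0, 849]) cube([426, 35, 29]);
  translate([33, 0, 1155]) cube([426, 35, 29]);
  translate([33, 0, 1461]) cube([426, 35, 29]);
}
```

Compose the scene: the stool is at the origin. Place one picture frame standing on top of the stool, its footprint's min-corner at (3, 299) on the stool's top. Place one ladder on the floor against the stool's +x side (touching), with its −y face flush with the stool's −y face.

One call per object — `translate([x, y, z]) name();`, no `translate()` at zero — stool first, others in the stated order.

stool();
translate([3, 299, 385]) picture_frame();
translate([284, 0, 0]) ladder();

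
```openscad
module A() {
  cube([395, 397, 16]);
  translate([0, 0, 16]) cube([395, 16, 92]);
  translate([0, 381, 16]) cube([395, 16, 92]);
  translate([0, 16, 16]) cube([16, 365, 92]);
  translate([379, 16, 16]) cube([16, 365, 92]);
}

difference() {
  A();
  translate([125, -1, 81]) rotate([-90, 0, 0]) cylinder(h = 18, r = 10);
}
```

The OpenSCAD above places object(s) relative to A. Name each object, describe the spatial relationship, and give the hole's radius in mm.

The subtracted cylinder has r = 10 mm.

A is an open box. The open box has a circular hole through its front wall. The hole's radius is 10 mm.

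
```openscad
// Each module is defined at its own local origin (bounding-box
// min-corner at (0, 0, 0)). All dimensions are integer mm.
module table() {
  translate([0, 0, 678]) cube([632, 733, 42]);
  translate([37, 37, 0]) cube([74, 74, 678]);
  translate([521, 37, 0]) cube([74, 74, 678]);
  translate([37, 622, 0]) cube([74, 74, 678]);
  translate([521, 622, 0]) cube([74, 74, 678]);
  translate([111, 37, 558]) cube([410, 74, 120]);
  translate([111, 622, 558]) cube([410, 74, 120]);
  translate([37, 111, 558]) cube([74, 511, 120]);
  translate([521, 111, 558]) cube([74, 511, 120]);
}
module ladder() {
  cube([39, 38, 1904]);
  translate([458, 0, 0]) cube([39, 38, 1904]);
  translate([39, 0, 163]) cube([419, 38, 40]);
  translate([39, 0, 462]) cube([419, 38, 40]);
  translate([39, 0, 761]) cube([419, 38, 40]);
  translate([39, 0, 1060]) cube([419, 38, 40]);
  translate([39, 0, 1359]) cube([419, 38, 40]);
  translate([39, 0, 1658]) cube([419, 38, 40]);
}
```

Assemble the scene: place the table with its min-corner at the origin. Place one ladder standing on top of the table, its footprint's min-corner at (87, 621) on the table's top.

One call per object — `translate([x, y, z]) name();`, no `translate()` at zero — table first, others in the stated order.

table();
translate([87, 621, 720]) ladder();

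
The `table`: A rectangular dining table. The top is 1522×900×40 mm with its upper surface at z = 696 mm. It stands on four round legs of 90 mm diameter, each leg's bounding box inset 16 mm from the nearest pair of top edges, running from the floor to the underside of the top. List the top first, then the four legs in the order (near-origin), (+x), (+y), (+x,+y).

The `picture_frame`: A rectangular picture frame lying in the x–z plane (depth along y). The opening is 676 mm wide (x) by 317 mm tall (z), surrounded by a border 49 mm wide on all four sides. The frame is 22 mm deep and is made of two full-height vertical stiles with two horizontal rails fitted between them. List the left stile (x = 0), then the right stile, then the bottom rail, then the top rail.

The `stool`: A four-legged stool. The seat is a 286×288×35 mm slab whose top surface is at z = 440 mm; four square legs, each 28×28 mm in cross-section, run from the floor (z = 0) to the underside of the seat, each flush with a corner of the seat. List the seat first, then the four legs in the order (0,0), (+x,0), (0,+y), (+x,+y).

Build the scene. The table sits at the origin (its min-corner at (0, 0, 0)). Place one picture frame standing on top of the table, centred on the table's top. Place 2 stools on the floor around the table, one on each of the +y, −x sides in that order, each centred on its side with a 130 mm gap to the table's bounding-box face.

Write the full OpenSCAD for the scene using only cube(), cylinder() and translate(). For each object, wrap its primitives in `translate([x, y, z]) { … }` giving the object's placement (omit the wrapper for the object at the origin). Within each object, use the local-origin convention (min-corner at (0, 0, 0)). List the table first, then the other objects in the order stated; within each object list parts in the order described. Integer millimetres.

translate([0, 0, 656]) cube([1522, 900, 40]);
translate([61, 61, 0]) cylinder(h = 656, r = 45);
translate([1461, 61, 0]) cylinder(h = 656, r = 45);
translate([61, 839, 0]) cylinder(h = 656, r = 45);
translate([1461, 839, 0]) cylinder(h = 656, r = 45);
translate([374, 439, 696]) {
  cube([49, 22, 415]);
  translate([725, 0, 0]) cube([49, 22, 415]);
  translate([49, 0, 0]) cube([676, 22, 49]);
  translate([49, 0, 366]) cube([676, 22, 49]);
}
translate([618, 1030, 0]) {
  translate([0, 0, 405]) cube([286, 288, 35]);
  cube([28, 28, 405]);
  translate([258, 0, 0]) cube([28, 28, 405]);
  translate([0, 260, 0]) cube([28, 28, 405]);
  translate([258, 260, 0]) cube([28, 28, 405]);
}
translate([-416, 306, 0]) {
  translate([0, 0, 405]) cube([286, 288, 35]);
  cube([28, 28, 405]);
  translate([258, 0, 0]) cube([28, 28, 405]);
  translate([0, 260, 0]) cube([28, 28, 405]);
  translate([258, 260, 0]) cube([28, 28, 405]);
}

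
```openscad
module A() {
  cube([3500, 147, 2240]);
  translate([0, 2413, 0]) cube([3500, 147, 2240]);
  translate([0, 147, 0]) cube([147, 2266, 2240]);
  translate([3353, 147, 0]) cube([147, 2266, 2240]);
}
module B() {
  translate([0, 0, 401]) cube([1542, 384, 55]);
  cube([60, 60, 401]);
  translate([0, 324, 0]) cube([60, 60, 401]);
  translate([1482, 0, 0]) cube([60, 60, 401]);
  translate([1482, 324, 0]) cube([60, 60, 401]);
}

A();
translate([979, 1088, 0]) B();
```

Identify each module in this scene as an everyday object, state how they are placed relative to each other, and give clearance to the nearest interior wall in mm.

Clearances: x = 832, y = 941; minimum 832 mm.

A is a house frame. B is a bench. The bench sits inside the house frame, centred. The clearance to the nearest interior wall is 832 mm.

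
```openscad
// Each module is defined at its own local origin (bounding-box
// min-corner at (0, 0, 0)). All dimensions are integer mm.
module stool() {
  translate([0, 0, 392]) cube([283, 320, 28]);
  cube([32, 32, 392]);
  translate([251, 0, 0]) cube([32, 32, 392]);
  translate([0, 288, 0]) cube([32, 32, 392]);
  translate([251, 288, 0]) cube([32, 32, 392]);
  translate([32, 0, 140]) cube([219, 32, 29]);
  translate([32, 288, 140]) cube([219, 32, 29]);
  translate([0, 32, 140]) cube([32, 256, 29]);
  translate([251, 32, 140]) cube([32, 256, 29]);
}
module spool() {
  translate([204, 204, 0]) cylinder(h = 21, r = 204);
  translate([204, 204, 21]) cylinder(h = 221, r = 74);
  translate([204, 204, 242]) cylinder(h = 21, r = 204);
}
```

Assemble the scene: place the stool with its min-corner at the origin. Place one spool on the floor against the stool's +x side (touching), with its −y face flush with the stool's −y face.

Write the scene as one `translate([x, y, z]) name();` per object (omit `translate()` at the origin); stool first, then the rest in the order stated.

stool();
translate([283, 0, 0]) spool();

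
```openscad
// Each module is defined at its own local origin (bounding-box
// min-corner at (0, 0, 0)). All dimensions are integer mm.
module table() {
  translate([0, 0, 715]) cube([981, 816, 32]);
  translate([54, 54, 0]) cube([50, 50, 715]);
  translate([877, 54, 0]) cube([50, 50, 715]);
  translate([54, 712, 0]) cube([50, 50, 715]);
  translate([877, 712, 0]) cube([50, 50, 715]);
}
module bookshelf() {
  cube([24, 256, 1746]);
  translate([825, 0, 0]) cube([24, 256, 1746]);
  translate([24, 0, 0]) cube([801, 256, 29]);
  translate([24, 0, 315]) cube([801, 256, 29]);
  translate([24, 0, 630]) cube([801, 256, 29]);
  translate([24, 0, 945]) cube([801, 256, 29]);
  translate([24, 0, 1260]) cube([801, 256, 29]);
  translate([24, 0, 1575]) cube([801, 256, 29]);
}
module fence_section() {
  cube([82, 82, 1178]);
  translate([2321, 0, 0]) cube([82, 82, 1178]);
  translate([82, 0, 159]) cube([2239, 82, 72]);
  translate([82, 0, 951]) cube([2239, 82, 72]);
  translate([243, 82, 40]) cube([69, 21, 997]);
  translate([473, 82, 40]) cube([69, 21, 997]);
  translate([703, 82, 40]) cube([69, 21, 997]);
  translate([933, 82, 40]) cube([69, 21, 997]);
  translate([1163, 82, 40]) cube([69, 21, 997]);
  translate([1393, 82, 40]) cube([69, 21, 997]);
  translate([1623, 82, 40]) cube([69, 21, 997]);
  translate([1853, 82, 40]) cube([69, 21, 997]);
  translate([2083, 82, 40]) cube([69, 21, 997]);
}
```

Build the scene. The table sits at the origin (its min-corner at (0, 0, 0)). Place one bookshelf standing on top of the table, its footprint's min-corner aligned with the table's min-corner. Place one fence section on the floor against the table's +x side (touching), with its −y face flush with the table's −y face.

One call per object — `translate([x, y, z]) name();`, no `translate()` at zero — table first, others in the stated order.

table();
translate([0, 0, 747]) bookshelf();
translate([981, 0, 0]) fence_section();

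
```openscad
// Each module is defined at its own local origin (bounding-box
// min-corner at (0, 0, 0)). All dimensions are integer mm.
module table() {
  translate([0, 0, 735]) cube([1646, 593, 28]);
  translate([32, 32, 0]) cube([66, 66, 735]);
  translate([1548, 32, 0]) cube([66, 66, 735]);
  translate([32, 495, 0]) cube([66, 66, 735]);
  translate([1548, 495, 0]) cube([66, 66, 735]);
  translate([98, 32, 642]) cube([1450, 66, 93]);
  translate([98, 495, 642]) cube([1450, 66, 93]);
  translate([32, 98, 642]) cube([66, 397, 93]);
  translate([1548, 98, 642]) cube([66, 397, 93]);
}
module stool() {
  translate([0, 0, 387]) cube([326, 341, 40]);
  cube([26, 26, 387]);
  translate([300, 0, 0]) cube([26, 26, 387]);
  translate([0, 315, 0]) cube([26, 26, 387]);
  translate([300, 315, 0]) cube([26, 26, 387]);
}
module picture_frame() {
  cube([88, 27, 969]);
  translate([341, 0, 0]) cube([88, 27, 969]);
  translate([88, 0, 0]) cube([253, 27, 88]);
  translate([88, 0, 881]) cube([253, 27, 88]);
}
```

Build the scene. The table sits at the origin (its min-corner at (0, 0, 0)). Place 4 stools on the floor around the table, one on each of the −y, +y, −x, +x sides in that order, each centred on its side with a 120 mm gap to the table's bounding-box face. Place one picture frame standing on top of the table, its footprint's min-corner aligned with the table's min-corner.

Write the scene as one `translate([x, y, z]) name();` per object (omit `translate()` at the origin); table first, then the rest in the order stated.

table();
translate([660, -461, 0]) stool();
translate([660, 713, 0]) stool();
translate([-446, 126, 0]) stool();
translate([1766, 126, 0]) stool();
translate([0, 0, 763]) picture_frame();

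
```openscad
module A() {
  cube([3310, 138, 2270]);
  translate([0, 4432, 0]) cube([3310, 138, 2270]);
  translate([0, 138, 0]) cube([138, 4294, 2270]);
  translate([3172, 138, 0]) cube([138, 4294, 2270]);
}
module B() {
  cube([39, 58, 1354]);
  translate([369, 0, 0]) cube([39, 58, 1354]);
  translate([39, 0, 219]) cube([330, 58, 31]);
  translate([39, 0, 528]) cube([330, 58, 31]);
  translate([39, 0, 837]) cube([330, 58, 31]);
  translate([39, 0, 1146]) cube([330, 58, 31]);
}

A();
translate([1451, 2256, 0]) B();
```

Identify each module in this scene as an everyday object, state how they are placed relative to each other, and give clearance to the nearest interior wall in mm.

A is a house frame. B is a ladder. The ladder sits inside the house frame, centred. The clearance to the nearest interior wall is 1313 mm.

Clearances: x = 1313, y = 2118; minimum 1313 mm.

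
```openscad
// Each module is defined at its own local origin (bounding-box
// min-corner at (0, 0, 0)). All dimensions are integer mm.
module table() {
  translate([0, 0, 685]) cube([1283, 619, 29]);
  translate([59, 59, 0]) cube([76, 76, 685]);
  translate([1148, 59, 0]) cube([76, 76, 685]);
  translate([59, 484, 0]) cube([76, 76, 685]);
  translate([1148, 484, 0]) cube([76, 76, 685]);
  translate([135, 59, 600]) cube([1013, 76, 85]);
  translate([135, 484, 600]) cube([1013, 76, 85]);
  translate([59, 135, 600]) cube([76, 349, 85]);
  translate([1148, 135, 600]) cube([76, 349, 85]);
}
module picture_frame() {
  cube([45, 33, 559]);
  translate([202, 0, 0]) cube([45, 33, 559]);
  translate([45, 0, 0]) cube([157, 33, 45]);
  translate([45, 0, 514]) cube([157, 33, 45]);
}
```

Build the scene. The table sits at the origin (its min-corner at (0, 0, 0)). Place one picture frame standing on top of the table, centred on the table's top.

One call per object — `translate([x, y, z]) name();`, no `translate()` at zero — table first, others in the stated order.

table();
translate([518, 293, 714]) picture_frame();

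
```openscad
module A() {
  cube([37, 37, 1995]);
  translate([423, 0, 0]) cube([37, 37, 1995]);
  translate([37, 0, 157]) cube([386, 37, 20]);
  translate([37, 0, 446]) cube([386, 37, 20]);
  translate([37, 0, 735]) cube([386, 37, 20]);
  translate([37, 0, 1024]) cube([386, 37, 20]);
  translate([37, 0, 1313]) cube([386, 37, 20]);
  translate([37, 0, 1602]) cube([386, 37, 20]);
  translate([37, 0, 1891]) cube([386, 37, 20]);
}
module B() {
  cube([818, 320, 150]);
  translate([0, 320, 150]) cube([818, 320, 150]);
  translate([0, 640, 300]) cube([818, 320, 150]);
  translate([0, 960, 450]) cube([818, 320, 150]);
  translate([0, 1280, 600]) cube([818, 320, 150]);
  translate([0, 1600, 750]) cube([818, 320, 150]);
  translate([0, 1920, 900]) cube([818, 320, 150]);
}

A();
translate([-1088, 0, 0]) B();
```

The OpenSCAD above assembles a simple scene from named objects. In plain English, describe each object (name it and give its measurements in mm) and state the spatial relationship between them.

A is a wooden ladder with two side rails of 37×37 mm section and 1995 mm height, set 460 mm apart overall. Between them run 7 rectangular rungs (37 mm deep, 20 mm thick), front faces flush with the rails' −y face. The bottom of the first rung is 157 mm above the floor and each subsequent rung is 289 mm higher than the one below.

B is a run of 7 identical solid stair steps. Each tread is 818×320 mm and each step block is 150 mm high. Step 1 rests on the floor; step k is offset from step 1 by (k−1)×320 mm in y and (k−1)×150 mm in z.

The staircase is on the floor beside the ladder on its −x side.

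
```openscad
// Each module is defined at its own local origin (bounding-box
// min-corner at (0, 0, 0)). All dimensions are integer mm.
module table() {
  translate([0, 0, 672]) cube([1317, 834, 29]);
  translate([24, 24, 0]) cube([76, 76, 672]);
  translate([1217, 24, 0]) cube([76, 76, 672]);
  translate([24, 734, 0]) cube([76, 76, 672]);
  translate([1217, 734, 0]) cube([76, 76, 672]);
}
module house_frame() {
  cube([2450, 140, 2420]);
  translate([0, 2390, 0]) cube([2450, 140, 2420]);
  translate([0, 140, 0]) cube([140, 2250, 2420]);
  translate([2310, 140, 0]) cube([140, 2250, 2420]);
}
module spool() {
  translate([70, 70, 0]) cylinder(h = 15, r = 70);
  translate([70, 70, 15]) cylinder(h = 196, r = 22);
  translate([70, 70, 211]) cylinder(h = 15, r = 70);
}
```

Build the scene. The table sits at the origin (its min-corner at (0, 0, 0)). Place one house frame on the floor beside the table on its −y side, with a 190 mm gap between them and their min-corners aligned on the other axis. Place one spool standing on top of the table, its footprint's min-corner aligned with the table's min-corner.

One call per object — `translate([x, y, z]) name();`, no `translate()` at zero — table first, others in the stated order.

table();
translate([0, -2720, 0]) house_frame();
translate([0, 0, 701]) spool();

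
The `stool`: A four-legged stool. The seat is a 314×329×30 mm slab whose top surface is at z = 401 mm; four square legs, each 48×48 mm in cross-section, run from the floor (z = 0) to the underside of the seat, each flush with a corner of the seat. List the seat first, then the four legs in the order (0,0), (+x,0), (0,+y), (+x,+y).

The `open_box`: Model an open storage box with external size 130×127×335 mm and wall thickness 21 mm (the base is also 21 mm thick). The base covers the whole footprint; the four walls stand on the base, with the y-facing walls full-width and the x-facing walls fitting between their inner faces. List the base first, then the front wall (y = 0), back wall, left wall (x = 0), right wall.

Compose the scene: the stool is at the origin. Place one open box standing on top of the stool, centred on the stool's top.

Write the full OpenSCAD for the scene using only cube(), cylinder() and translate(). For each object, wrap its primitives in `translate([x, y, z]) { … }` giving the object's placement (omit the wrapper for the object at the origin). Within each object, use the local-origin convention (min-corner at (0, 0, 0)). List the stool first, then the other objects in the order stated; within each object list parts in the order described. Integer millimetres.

translate([0, 0, 371]) cube([314, 329, 30]);
cube([48, 48, 371]);
translate([266, 0, 0]) cube([48, 48, 371]);
translate([0, 281, 0]) cube([48, 48, 371]);
translate([266, 281, 0]) cube([48, 48, 371]);
translate([92, 101, 401]) {
  cube([130, 127, 21]);
  translate([0, 0, 21]) cube([130, 21, 314]);
  translate([0, 106, 21]) cube([130, 21, 314]);
  translate([0, 21, 21]) cube([21, 85, 314]);
  translate([109, 21, 21]) cube([21, 85, 314]);
}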